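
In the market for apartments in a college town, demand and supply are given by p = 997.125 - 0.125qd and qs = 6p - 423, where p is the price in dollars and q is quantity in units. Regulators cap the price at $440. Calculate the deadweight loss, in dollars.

Rearranging demand gives qd = 7977 - 8p. Without the control the market clears where 7977 - 8p = 6p - 423, i.e. p* = 600 and q* = 3177.
Since 440 < 600, the ceiling is binding.
At p = 440: qd = 7977 - 8·440 = 4457 and qs = 6·440 - 423 = 2217.
Quantity traded falls to 2217. At q = 2217 the demand price is (7977 - 2217)/8 = 720 and the supply price is (423 + 2217)/6 = 440.
Deadweight loss = ½ · (720 - 440) · (3177 - 2217) = ½ · 280 · 960 = 134400.

134400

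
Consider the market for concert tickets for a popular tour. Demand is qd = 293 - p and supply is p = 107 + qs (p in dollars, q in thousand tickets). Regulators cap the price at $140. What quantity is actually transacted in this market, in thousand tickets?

Rearranging supply gives qs = p - 107. Without the control the market clears where 293 - p = p - 107, i.e. p* = 200 and q* = 93.
Because the ceiling (140) lies below the market-clearing price, it is binding.
At p = 140: qd = 293 - 140 = 153 and qs = 140 - 107 = 33.
The quantity actually transacted is the short side, supply: 33.

33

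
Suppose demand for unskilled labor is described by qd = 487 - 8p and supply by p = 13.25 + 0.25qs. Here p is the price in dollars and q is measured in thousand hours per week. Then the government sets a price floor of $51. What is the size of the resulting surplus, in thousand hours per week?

72

Rearranging supply gives qs = 4p - 53. Equilibrium: 487 - 8p = 4p - 53, so 540 = 12p and p* = 45, q* = 127.
The floor of 51 is above the equilibrium price 45, so it binds.
At p = 51: qd = 487 - 8·51 = 79 and qs = 4·51 - 53 = 151.
Surplus = qs - qd = 151 - 79 = 72.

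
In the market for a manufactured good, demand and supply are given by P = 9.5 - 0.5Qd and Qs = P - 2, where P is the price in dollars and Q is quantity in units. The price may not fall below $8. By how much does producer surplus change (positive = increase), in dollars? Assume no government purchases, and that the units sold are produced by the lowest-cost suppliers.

1

Rearranging demand gives Qd = 19 - 2P. Equilibrium: 19 - 2P = P - 2, so 21 = 3P and P* = 7, Q* = 5.
The floor of 8 is above the equilibrium price 7, so it binds.
At P = 8: Qd = 19 - 2·8 = 3 and Qs = 8 - 2 = 6.
Producer surplus without the control is ½ · (7 - 2) · 5 = 12.5.
With the floor, 3 units are sold at 8. The supply price at Q = 3 is 5, so PS = ½ · [(8 - 2) + (8 - 5)] · 3 = 13.5.
Change in producer surplus = 13.5 - 12.5 = 1.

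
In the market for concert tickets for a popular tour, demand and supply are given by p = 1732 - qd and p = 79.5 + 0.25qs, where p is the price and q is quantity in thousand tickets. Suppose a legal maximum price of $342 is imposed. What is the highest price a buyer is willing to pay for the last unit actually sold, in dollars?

Rearranging demand gives qd = 1732 - p; rearranging supply gives qs = 4p - 318. Equilibrium: 1732 - p = 4p - 318, so 2050 = 5p and p* = 410, q* = 1322.
Since 342 < 410, the ceiling is binding.
At p = 342: qd = 1732 - 342 = 1390 and qs = 4·342 - 318 = 1050.
Only 1050 units reach the market. On the demand curve, the marginal buyer's willingness to pay at q = 1050 is (1732 - 1050) = 682.

682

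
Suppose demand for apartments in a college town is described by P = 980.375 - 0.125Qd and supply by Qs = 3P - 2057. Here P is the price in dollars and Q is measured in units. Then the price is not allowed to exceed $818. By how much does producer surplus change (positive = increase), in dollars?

-42640

Rearranging demand gives Qd = 7843 - 8P. Setting quantity demanded equal to quantity supplied, 7843 - 8P = 3P - 2057, gives P* = 900 and Q* = 643.
The ceiling of 818 is below the equilibrium price 900, so it binds.
At P = 818: Qd = 7843 - 8·818 = 1299 and Qs = 3·818 - 2057 = 397.
Producer surplus without the control is ½ · (900 - 2057/3) · 643 = 413449/6.
With the ceiling, producers sell 397 units at 818, so PS = ½ · (818 - 2057/3) · 397 = 157609/6.
Change in producer surplus = 157609/6 - 413449/6 = -42640.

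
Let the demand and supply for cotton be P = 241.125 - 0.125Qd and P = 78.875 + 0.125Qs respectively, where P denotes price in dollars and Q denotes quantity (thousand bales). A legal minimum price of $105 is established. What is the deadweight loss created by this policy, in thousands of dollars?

0

Rearranging demand gives Qd = 1929 - 8P; rearranging supply gives Qs = 8P - 631. Without the control the market clears where 1929 - 8P = 8P - 631, i.e. P* = 160 and Q* = 649.
The floor of 105 is below the equilibrium price 160, so it is not binding; the market clears at P* = 160, Q* = 649.
Since the control does not bind, no trades are prevented and deadweight loss is zero.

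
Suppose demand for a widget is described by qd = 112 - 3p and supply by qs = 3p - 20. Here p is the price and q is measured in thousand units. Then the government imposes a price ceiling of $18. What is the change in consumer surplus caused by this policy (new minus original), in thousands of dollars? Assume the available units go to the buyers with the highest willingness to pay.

Without the control the market clears where 112 - 3p = 3p - 20, i.e. p* = 22 and q* = 46.
Because the ceiling (18) lies below the market-clearing price, it is binding.
At p = 18: qd = 112 - 3·18 = 58 and qs = 3·18 - 20 = 34.
Consumer surplus without the control is ½ · (112/3 - 22) · 46 = 1058/3.
With the ceiling, 34 units are sold at 18 (assume they go to the highest-value buyers). The demand price at q = 34 is 26, so CS = ½ · [(112/3 - 18) + (26 - 18)] · 34 = 1394/3.
Change in consumer surplus = 1394/3 - 1058/3 = 112.

112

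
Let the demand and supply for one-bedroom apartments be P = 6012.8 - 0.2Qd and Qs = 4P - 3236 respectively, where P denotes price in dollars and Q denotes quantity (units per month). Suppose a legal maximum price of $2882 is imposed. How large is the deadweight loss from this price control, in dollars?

2408846.4

Rearranging demand gives Qd = 30064 - 5P. In a free market, 30064 - 5P = 4P - 3236 gives the equilibrium P* = 3700, Q* = 11564.
Because the ceiling (2882) lies below the market-clearing price, it is binding.
At P = 2882: Qd = 30064 - 5·2882 = 15654 and Qs = 4·2882 - 3236 = 8292.
Quantity traded falls to 8292. At Q = 8292 the demand price is (30064 - 8292)/5 = 4354.4 and the supply price is (3236 + 8292)/4 = 2882.
Deadweight loss = ½ · (4354.4 - 2882) · (11564 - 8292) = ½ · 1472.4 · 3272 = 2408846.4.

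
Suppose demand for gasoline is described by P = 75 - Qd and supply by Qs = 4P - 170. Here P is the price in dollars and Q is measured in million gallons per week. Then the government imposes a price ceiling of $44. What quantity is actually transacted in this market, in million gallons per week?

6

Rearranging demand gives Qd = 75 - P. In a free market, 75 - P = 4P - 170 gives the equilibrium P* = 49, Q* = 26.
Because the ceiling (44) lies below the market-clearing price, it is binding.
At P = 44: Qd = 75 - 44 = 31 and Qs = 4·44 - 170 = 6.
The quantity actually transacted is the short side, supply: 6.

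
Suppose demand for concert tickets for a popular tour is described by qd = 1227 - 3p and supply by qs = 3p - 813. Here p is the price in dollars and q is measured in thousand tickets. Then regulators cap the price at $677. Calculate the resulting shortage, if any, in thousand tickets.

0

Without the control the market clears where 1227 - 3p = 3p - 813, i.e. p* = 340 and q* = 207.
The ceiling of 677 is above the equilibrium price 340, so it is not binding; the market clears at p* = 340, q* = 207.
Since the control does not bind, there is no shortage.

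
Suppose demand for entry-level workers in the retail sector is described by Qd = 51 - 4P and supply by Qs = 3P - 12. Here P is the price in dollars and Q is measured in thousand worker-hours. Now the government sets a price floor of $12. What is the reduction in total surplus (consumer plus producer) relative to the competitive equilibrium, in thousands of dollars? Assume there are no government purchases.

42

Without the control the market clears where 51 - 4P = 3P - 12, i.e. P* = 9 and Q* = 15.
Since 12 > 9, the floor is binding.
At P = 12: Qd = 51 - 4·12 = 3 and Qs = 3·12 - 12 = 24.
Quantity traded falls to 3. At Q = 3 the demand price is (51 - 3)/4 = 12 and the supply price is (12 + 3)/3 = 5.
Deadweight loss = ½ · (12 - 5) · (15 - 3) = ½ · 7 · 12 = 42.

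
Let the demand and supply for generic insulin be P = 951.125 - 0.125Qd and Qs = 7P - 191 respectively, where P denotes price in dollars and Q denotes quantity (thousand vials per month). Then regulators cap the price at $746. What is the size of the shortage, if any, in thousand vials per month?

0

Rearranging demand gives Qd = 7609 - 8P. Without the control the market clears where 7609 - 8P = 7P - 191, i.e. P* = 520 and Q* = 3449.
The ceiling of 746 is above the equilibrium price 520, so it is not binding; the market clears at P* = 520, Q* = 3449.
Since the control does not bind, there is no shortage.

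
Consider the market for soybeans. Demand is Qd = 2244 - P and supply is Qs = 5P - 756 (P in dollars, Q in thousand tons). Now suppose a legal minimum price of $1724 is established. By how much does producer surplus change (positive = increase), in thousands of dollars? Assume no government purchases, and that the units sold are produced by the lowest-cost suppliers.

In a free market, 2244 - P = 5P - 756 gives the equilibrium P* = 500, Q* = 1744.
The floor of 1724 is above the equilibrium price 500, so it binds.
At P = 1724: Qd = 2244 - 1724 = 520 and Qs = 5·1724 - 756 = 7864.
Producer surplus without the control is ½ · (500 - 151.2) · 1744 = 304153.6.
With the floor, 520 units are sold at 1724. The supply price at Q = 520 is 255.2, so PS = ½ · [(1724 - 151.2) + (1724 - 255.2)] · 520 = 790816.
Change in producer surplus = 790816 - 304153.6 = 486662.4.

486662.4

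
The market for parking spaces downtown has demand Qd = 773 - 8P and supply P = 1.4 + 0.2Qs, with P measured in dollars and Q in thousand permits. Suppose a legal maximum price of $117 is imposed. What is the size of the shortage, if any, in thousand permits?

Rearranging supply gives Qs = 5P - 7. Without the control the market clears where 773 - 8P = 5P - 7, i.e. P* = 60 and Q* = 293.
The ceiling of 117 is above the equilibrium price 60, so it is not binding; the market clears at P* = 60, Q* = 293.
Since the control does not bind, there is no shortage.

0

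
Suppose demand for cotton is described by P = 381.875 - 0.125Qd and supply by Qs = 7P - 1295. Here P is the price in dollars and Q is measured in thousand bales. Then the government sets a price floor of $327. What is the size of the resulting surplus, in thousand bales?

555

Rearranging demand gives Qd = 3055 - 8P. Setting quantity demanded equal to quantity supplied, 3055 - 8P = 7P - 1295, gives P* = 290 and Q* = 735.
Since 327 > 290, the floor is binding.
At P = 327: Qd = 3055 - 8·327 = 439 and Qs = 7·327 - 1295 = 994.
Surplus = Qs - Qd = 994 - 439 = 555.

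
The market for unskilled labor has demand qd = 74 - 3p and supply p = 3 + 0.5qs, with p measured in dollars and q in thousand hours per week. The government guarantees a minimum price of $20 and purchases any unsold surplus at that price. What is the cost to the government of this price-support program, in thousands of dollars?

400

Rearranging supply gives qs = 2p - 6. Setting quantity demanded equal to quantity supplied, 74 - 3p = 2p - 6, gives p* = 16 and q* = 26.
Because the floor (20) lies above the market-clearing price, it is binding.
At p = 20: qd = 74 - 3·20 = 14 and qs = 2·20 - 6 = 34.
Surplus = qs - qd = 20.
Government expenditure = surplus × support price = 20 × 20 = 400.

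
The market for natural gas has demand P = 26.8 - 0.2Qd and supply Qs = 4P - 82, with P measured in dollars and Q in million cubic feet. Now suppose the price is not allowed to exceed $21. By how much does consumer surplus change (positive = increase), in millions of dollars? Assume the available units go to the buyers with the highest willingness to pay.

Rearranging demand gives Qd = 134 - 5P. Setting quantity demanded equal to quantity supplied, 134 - 5P = 4P - 82, gives P* = 24 and Q* = 14.
Because the ceiling (21) lies below the market-clearing price, it is binding.
At P = 21: Qd = 134 - 5·21 = 29 and Qs = 4·21 - 82 = 2.
Consumer surplus without the control is ½ · (26.8 - 24) · 14 = 19.6.
With the ceiling, 2 units are sold at 21 (assume they go to the highest-value buyers). The demand price at Q = 2 is 26.4, so CS = ½ · [(26.8 - 21) + (26.4 - 21)] · 2 = 11.2.
Change in consumer surplus = 11.2 - 19.6 = -8.4.

-8.4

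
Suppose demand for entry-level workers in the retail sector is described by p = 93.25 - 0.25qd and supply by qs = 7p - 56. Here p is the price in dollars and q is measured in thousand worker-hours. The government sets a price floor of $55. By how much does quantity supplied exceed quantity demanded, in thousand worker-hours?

176

Rearranging demand gives qd = 373 - 4p. In a free market, 373 - 4p = 7p - 56 gives the equilibrium p* = 39, q* = 217.
The floor of 55 is above the equilibrium price 39, so it binds.
At p = 55: qd = 373 - 4·55 = 153 and qs = 7·55 - 56 = 329.
Surplus = qs - qd = 329 - 153 = 176.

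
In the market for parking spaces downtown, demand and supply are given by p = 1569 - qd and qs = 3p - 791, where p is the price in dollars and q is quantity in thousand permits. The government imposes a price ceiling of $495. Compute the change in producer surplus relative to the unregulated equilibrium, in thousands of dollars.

Rearranging demand gives qd = 1569 - p. In a free market, 1569 - p = 3p - 791 gives the equilibrium p* = 590, q* = 979.
Because the ceiling (495) lies below the market-clearing price, it is binding.
At p = 495: qd = 1569 - 495 = 1074 and qs = 3·495 - 791 = 694.
Producer surplus without the control is ½ · (590 - 791/3) · 979 = 958441/6.
With the ceiling, producers sell 694 units at 495, so PS = ½ · (495 - 791/3) · 694 = 240818/3.
Change in producer surplus = 240818/3 - 958441/6 = -79467.5.

-79467.5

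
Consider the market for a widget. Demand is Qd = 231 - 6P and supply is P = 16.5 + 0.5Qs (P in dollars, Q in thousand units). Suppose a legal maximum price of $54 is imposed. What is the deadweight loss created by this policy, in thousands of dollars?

Rearranging supply gives Qs = 2P - 33. Setting quantity demanded equal to quantity supplied, 231 - 6P = 2P - 33, gives P* = 33 and Q* = 33.
The ceiling of 54 is above the equilibrium price 33, so it is not binding; the market clears at P* = 33, Q* = 33.
Since the control does not bind, no trades are prevented and deadweight loss is zero.

0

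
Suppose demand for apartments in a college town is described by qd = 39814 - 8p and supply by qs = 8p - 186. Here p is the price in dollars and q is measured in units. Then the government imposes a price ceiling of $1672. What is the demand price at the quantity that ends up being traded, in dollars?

3328

Setting quantity demanded equal to quantity supplied, 39814 - 8p = 8p - 186, gives p* = 2500 and q* = 19814.
Because the ceiling (1672) lies below the market-clearing price, it is binding.
At p = 1672: qd = 39814 - 8·1672 = 26438 and qs = 8·1672 - 186 = 13190.
Only 13190 units reach the market. On the demand curve, the marginal buyer's willingness to pay at q = 13190 is (39814 - 13190)/8 = 3328.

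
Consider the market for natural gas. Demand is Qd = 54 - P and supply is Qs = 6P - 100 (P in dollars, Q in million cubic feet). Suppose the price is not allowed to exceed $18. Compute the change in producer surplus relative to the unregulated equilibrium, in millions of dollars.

-80

Without the control the market clears where 54 - P = 6P - 100, i.e. P* = 22 and Q* = 32.
The ceiling of 18 is below the equilibrium price 22, so it binds.
At P = 18: Qd = 54 - 18 = 36 and Qs = 6·18 - 100 = 8.
Producer surplus without the control is ½ · (22 - 50/3) · 32 = 256/3.
With the ceiling, producers sell 8 units at 18, so PS = ½ · (18 - 50/3) · 8 = 16/3.
Change in producer surplus = 16/3 - 256/3 = -80.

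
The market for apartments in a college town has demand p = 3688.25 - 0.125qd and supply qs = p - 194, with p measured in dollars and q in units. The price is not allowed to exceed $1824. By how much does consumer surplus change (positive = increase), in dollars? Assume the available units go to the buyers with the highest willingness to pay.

2269719

Rearranging demand gives qd = 29506 - 8p. Setting quantity demanded equal to quantity supplied, 29506 - 8p = p - 194, gives p* = 3300 and q* = 3106.
Since 1824 < 3300, the ceiling is binding.
At p = 1824: qd = 29506 - 8·1824 = 14914 and qs = 1824 - 194 = 1630.
Consumer surplus without the control is ½ · (3688.25 - 3300) · 3106 = 602952.25.
With the ceiling, 1630 units are sold at 1824 (assume they go to the highest-value buyers). The demand price at q = 1630 is 3484.5, so CS = ½ · [(3688.25 - 1824) + (3484.5 - 1824)] · 1630 = 2872671.25.
Change in consumer surplus = 2872671.25 - 602952.25 = 2269719.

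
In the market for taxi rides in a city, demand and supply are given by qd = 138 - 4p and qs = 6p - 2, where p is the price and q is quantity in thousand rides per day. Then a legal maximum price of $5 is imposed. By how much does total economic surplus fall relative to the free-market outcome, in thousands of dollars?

Without the control the market clears where 138 - 4p = 6p - 2, i.e. p* = 14 and q* = 82.
Since 5 < 14, the ceiling is binding.
At p = 5: qd = 138 - 4·5 = 118 and qs = 6·5 - 2 = 28.
Quantity traded falls to 28. At q = 28 the demand price is (138 - 28)/4 = 27.5 and the supply price is (2 + 28)/6 = 5.
Deadweight loss = ½ · (27.5 - 5) · (82 - 28) = ½ · 22.5 · 54 = 607.5.

607.5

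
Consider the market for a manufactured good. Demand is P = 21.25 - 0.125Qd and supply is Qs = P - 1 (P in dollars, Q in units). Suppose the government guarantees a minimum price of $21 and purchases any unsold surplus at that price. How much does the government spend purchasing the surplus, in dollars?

378

Rearranging demand gives Qd = 170 - 8P. Equilibrium: 170 - 8P = P - 1, so 171 = 9P and P* = 19, Q* = 18.
Because the floor (21) lies above the market-clearing price, it is binding.
At P = 21: Qd = 170 - 8·21 = 2 and Qs = 21 - 1 = 20.
Surplus = Qs - Qd = 18.
Government expenditure = surplus × support price = 18 × 21 = 378.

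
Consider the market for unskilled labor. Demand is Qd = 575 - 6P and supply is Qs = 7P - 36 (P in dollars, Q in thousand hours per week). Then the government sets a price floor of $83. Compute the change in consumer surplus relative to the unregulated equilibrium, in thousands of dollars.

-6660

Equilibrium: 575 - 6P = 7P - 36, so 611 = 13P and P* = 47, Q* = 293.
Because the floor (83) lies above the market-clearing price, it is binding.
At P = 83: Qd = 575 - 6·83 = 77 and Qs = 7·83 - 36 = 545.
Consumer surplus without the control is ½ · (575/6 - 47) · 293 = 85849/12.
With the floor, consumers buy 77 units at 83, so CS = ½ · (575/6 - 83) · 77 = 5929/12.
Change in consumer surplus = 5929/12 - 85849/12 = -6660.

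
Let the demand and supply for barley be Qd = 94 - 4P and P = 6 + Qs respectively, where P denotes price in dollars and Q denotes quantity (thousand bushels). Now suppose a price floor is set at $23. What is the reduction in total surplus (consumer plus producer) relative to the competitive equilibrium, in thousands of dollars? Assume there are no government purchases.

Rearranging supply gives Qs = P - 6. In a free market, 94 - 4P = P - 6 gives the equilibrium P* = 20, Q* = 14.
Because the floor (23) lies above the market-clearing price, it is binding.
At P = 23: Qd = 94 - 4·23 = 2 and Qs = 23 - 6 = 17.
Quantity traded falls to 2. At Q = 2 the demand price is (94 - 2)/4 = 23 and the supply price is 6 + 2 = 8.
Deadweight loss = ½ · (23 - 8) · (14 - 2) = ½ · 15 · 12 = 90.

90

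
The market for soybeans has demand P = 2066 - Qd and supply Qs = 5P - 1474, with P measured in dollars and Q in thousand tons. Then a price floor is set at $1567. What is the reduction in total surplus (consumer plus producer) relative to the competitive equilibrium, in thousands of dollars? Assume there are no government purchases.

Rearranging demand gives Qd = 2066 - P. Setting quantity demanded equal to quantity supplied, 2066 - P = 5P - 1474, gives P* = 590 and Q* = 1476.
The floor of 1567 is above the equilibrium price 590, so it binds.
At P = 1567: Qd = 2066 - 1567 = 499 and Qs = 5·1567 - 1474 = 6361.
Quantity traded falls to 499. At Q = 499 the demand price is 2066 - 499 = 1567 and the supply price is (1474 + 499)/5 = 394.6.
Deadweight loss = ½ · (1567 - 394.6) · (1476 - 499) = ½ · 1172.4 · 977 = 572717.4.

572717.4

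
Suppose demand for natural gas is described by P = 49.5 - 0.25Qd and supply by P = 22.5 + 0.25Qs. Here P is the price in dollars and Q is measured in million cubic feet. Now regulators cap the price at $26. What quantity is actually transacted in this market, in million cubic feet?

Rearranging demand gives Qd = 198 - 4P; rearranging supply gives Qs = 4P - 90. Setting quantity demanded equal to quantity supplied, 198 - 4P = 4P - 90, gives P* = 36 and Q* = 54.
Because the ceiling (26) lies below the market-clearing price, it is binding.
At P = 26: Qd = 198 - 4·26 = 94 and Qs = 4·26 - 90 = 14.
The quantity actually transacted is the short side, supply: 14.

14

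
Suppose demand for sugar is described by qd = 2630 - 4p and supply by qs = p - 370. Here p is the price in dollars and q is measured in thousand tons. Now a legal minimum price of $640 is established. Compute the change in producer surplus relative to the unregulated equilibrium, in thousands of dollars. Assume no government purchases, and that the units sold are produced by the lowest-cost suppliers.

Without the control the market clears where 2630 - 4p = p - 370, i.e. p* = 600 and q* = 230.
Because the floor (640) lies above the market-clearing price, it is binding.
At p = 640: qd = 2630 - 4·640 = 70 and qs = 640 - 370 = 270.
Producer surplus without the control is ½ · (600 - 370) · 230 = 26450.
With the floor, 70 units are sold at 640. The supply price at q = 70 is 440, so PS = ½ · [(640 - 370) + (640 - 440)] · 70 = 16450.
Change in producer surplus = 16450 - 26450 = -10000.

-10000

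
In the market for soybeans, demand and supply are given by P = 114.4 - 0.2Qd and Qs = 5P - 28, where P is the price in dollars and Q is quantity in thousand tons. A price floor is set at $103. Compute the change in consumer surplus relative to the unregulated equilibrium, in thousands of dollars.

-7073.5

Rearranging demand gives Qd = 572 - 5P. Equilibrium: 572 - 5P = 5P - 28, so 600 = 10P and P* = 60, Q* = 272.
The floor of 103 is above the equilibrium price 60, so it binds.
At P = 103: Qd = 572 - 5·103 = 57 and Qs = 5·103 - 28 = 487.
Consumer surplus without the control is ½ · (114.4 - 60) · 272 = 7398.4.
With the floor, consumers buy 57 units at 103, so CS = ½ · (114.4 - 103) · 57 = 324.9.
Change in consumer surplus = 324.9 - 7398.4 = -7073.5.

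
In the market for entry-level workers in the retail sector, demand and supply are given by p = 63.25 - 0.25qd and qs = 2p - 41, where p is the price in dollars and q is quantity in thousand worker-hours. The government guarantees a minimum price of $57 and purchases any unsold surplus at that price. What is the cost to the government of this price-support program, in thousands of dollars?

2736

Rearranging demand gives qd = 253 - 4p. Setting quantity demanded equal to quantity supplied, 253 - 4p = 2p - 41, gives p* = 49 and q* = 57.
Because the floor (57) lies above the market-clearing price, it is binding.
At p = 57: qd = 253 - 4·57 = 25 and qs = 2·57 - 41 = 73.
Surplus = qs - qd = 48.
Government expenditure = surplus × support price = 48 × 57 = 2736.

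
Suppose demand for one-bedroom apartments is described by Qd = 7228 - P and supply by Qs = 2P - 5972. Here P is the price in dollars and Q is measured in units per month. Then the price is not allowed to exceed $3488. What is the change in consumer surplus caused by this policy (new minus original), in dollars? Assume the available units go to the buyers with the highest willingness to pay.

-747840

Without the control the market clears where 7228 - P = 2P - 5972, i.e. P* = 4400 and Q* = 2828.
The ceiling of 3488 is below the equilibrium price 4400, so it binds.
At P = 3488: Qd = 7228 - 3488 = 3740 and Qs = 2·3488 - 5972 = 1004.
Consumer surplus without the control is ½ · (7228 - 4400) · 2828 = 3998792.
With the ceiling, 1004 units are sold at 3488 (assume they go to the highest-value buyers). The demand price at Q = 1004 is 6224, so CS = ½ · [(7228 - 3488) + (6224 - 3488)] · 1004 = 3250952.
Change in consumer surplus = 3250952 - 3998792 = -747840.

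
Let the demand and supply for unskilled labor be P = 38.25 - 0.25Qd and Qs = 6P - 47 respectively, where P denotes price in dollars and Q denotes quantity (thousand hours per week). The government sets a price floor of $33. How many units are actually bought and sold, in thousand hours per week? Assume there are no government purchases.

Rearranging demand gives Qd = 153 - 4P. Equilibrium: 153 - 4P = 6P - 47, so 200 = 10P and P* = 20, Q* = 73.
The floor of 33 is above the equilibrium price 20, so it binds.
At P = 33: Qd = 153 - 4·33 = 21 and Qs = 6·33 - 47 = 151.
The quantity actually transacted is the short side, demand: 21.

21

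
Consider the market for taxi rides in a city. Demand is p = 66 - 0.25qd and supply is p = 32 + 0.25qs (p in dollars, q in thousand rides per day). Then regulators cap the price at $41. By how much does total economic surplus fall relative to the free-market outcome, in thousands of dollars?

256

Rearranging demand gives qd = 264 - 4p; rearranging supply gives qs = 4p - 128. Equilibrium: 264 - 4p = 4p - 128, so 392 = 8p and p* = 49, q* = 68.
Since 41 < 49, the ceiling is binding.
At p = 41: qd = 264 - 4·41 = 100 and qs = 4·41 - 128 = 36.
Quantity traded falls to 36. At q = 36 the demand price is (264 - 36)/4 = 57 and the supply price is (128 + 36)/4 = 41.
Deadweight loss = ½ · (57 - 41) · (68 - 36) = ½ · 16 · 32 = 256.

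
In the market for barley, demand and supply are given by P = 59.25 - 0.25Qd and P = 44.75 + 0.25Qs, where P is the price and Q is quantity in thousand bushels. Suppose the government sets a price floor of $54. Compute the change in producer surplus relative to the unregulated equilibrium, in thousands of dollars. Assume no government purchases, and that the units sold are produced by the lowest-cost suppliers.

34

Rearranging demand gives Qd = 237 - 4P; rearranging supply gives Qs = 4P - 179. Setting quantity demanded equal to quantity supplied, 237 - 4P = 4P - 179, gives P* = 52 and Q* = 29.
Because the floor (54) lies above the market-clearing price, it is binding.
At P = 54: Qd = 237 - 4·54 = 21 and Qs = 4·54 - 179 = 37.
Producer surplus without the control is ½ · (52 - 44.75) · 29 = 105.125.
With the floor, 21 units are sold at 54. The supply price at Q = 21 is 50, so PS = ½ · [(54 - 44.75) + (54 - 50)] · 21 = 139.125.
Change in producer surplus = 139.125 - 105.125 = 34.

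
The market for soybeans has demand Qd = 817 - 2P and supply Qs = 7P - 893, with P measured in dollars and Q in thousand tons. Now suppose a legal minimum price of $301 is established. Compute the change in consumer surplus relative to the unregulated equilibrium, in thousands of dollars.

-36186

In a free market, 817 - 2P = 7P - 893 gives the equilibrium P* = 190, Q* = 437.
The floor of 301 is above the equilibrium price 190, so it binds.
At P = 301: Qd = 817 - 2·301 = 215 and Qs = 7·301 - 893 = 1214.
Consumer surplus without the control is ½ · (408.5 - 190) · 437 = 47742.25.
With the floor, consumers buy 215 units at 301, so CS = ½ · (408.5 - 301) · 215 = 11556.25.
Change in consumer surplus = 11556.25 - 47742.25 = -36186.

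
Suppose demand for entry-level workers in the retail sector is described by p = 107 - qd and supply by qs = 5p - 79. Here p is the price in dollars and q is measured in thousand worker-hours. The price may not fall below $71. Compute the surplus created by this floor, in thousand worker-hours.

240

Rearranging demand gives qd = 107 - p. Setting quantity demanded equal to quantity supplied, 107 - p = 5p - 79, gives p* = 31 and q* = 76.
Since 71 > 31, the floor is binding.
At p = 71: qd = 107 - 71 = 36 and qs = 5·71 - 79 = 276.
Surplus = qs - qd = 276 - 36 = 240.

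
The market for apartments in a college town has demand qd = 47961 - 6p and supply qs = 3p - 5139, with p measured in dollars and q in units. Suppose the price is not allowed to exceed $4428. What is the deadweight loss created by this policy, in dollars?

Equilibrium: 47961 - 6p = 3p - 5139, so 53100 = 9p and p* = 5900, q* = 12561.
Because the ceiling (4428) lies below the market-clearing price, it is binding.
At p = 4428: qd = 47961 - 6·4428 = 21393 and qs = 3·4428 - 5139 = 8145.
Quantity traded falls to 8145. At q = 8145 the demand price is (47961 - 8145)/6 = 6636 and the supply price is (5139 + 8145)/3 = 4428.
Deadweight loss = ½ · (6636 - 4428) · (12561 - 8145) = ½ · 2208 · 4416 = 4875264.

4875264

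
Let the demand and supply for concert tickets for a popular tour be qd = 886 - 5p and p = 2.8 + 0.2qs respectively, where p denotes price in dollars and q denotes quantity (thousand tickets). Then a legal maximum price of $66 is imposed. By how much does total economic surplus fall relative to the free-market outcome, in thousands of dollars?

Rearranging supply gives qs = 5p - 14. Setting quantity demanded equal to quantity supplied, 886 - 5p = 5p - 14, gives p* = 90 and q* = 436.
The ceiling of 66 is below the equilibrium price 90, so it binds.
At p = 66: qd = 886 - 5·66 = 556 and qs = 5·66 - 14 = 316.
Quantity traded falls to 316. At q = 316 the demand price is (886 - 316)/5 = 114 and the supply price is (14 + 316)/5 = 66.
Deadweight loss = ½ · (114 - 66) · (436 - 316) = ½ · 48 · 120 = 2880.

2880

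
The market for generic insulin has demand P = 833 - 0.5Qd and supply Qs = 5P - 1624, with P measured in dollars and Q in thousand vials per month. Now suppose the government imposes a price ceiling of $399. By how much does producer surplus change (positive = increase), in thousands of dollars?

Rearranging demand gives Qd = 1666 - 2P. Without the control the market clears where 1666 - 2P = 5P - 1624, i.e. P* = 470 and Q* = 726.
Since 399 < 470, the ceiling is binding.
At P = 399: Qd = 1666 - 2·399 = 868 and Qs = 5·399 - 1624 = 371.
Producer surplus without the control is ½ · (470 - 324.8) · 726 = 52707.6.
With the ceiling, producers sell 371 units at 399, so PS = ½ · (399 - 324.8) · 371 = 13764.1.
Change in producer surplus = 13764.1 - 52707.6 = -38943.5.

-38943.5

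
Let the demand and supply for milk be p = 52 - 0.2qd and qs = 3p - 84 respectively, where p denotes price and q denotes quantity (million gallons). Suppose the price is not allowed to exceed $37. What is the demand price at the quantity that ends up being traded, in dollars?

Rearranging demand gives qd = 260 - 5p. Without the control the market clears where 260 - 5p = 3p - 84, i.e. p* = 43 and q* = 45.
The ceiling of 37 is below the equilibrium price 43, so it binds.
At p = 37: qd = 260 - 5·37 = 75 and qs = 3·37 - 84 = 27.
Only 27 units reach the market. On the demand curve, the marginal buyer's willingness to pay at q = 27 is (260 - 27)/5 = 46.6.

46.6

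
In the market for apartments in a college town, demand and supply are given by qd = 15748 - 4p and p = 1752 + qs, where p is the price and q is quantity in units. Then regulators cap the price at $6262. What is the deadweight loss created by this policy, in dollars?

0

Rearranging supply gives qs = p - 1752. Equilibrium: 15748 - 4p = p - 1752, so 17500 = 5p and p* = 3500, q* = 1748.
Since 6262 is above p* = 3500, the ceiling does not bind and the free-market outcome prevails.
Since the control does not bind, no trades are prevented and deadweight loss is zero.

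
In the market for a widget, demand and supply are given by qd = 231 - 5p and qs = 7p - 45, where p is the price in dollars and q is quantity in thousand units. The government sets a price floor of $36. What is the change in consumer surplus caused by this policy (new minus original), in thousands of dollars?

-1085.5

Setting quantity demanded equal to quantity supplied, 231 - 5p = 7p - 45, gives p* = 23 and q* = 116.
Since 36 > 23, the floor is binding.
At p = 36: qd = 231 - 5·36 = 51 and qs = 7·36 - 45 = 207.
Consumer surplus without the control is ½ · (46.2 - 23) · 116 = 1345.6.
With the floor, consumers buy 51 units at 36, so CS = ½ · (46.2 - 36) · 51 = 260.1.
Change in consumer surplus = 260.1 - 1345.6 = -1085.5.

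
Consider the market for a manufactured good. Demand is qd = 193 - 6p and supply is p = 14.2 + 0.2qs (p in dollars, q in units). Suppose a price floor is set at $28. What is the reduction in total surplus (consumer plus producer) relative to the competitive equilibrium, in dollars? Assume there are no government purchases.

Rearranging supply gives qs = 5p - 71. In a free market, 193 - 6p = 5p - 71 gives the equilibrium p* = 24, q* = 49.
Since 28 > 24, the floor is binding.
At p = 28: qd = 193 - 6·28 = 25 and qs = 5·28 - 71 = 69.
Quantity traded falls to 25. At q = 25 the demand price is (193 - 25)/6 = 28 and the supply price is (71 + 25)/5 = 19.2.
Deadweight loss = ½ · (28 - 19.2) · (49 - 25) = ½ · 8.8 · 24 = 105.6.

105.6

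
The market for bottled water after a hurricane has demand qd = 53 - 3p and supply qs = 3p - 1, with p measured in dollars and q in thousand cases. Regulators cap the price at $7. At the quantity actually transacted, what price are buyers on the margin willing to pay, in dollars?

Setting quantity demanded equal to quantity supplied, 53 - 3p = 3p - 1, gives p* = 9 and q* = 26.
The ceiling of 7 is below the equilibrium price 9, so it binds.
At p = 7: qd = 53 - 3·7 = 32 and qs = 3·7 - 1 = 20.
Only 20 units reach the market. On the demand curve, the marginal buyer's willingness to pay at q = 20 is (53 - 20)/3 = 11.

11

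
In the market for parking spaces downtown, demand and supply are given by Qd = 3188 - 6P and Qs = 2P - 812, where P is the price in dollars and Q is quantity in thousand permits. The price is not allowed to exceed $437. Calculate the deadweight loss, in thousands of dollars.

In a free market, 3188 - 6P = 2P - 812 gives the equilibrium P* = 500, Q* = 188.
The ceiling of 437 is below the equilibrium price 500, so it binds.
At P = 437: Qd = 3188 - 6·437 = 566 and Qs = 2·437 - 812 = 62.
Quantity traded falls to 62. At Q = 62 the demand price is (3188 - 62)/6 = 521 and the supply price is (812 + 62)/2 = 437.
Deadweight loss = ½ · (521 - 437) · (188 - 62) = ½ · 84 · 126 = 5292.

5292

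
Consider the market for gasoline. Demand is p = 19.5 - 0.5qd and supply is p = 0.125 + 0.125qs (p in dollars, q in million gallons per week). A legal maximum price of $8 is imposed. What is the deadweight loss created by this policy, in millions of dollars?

Rearranging demand gives qd = 39 - 2p; rearranging supply gives qs = 8p - 1. Equilibrium: 39 - 2p = 8p - 1, so 40 = 10p and p* = 4, q* = 31.
Since 8 is above p* = 4, the ceiling does not bind and the free-market outcome prevails.
Since the control does not bind, no trades are prevented and deadweight loss is zero.

0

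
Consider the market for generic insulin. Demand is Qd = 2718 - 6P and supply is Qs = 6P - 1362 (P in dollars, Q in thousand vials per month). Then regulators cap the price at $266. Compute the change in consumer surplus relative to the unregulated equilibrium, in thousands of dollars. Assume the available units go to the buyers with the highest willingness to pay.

888

In a free market, 2718 - 6P = 6P - 1362 gives the equilibrium P* = 340, Q* = 678.
The ceiling of 266 is below the equilibrium price 340, so it binds.
At P = 266: Qd = 2718 - 6·266 = 1122 and Qs = 6·266 - 1362 = 234.
Consumer surplus without the control is ½ · (453 - 340) · 678 = 38307.
With the ceiling, 234 units are sold at 266 (assume they go to the highest-value buyers). The demand price at Q = 234 is 414, so CS = ½ · [(453 - 266) + (414 - 266)] · 234 = 39195.
Change in consumer surplus = 39195 - 38307 = 888.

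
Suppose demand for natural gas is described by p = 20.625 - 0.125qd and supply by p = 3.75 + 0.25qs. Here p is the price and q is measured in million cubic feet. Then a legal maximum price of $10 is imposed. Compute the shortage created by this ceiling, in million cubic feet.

60

Rearranging demand gives qd = 165 - 8p; rearranging supply gives qs = 4p - 15. In a free market, 165 - 8p = 4p - 15 gives the equilibrium p* = 15, q* = 45.
The ceiling of 10 is below the equilibrium price 15, so it binds.
At p = 10: qd = 165 - 8·10 = 85 and qs = 4·10 - 15 = 25.
Shortage = qd - qs = 85 - 25 = 60.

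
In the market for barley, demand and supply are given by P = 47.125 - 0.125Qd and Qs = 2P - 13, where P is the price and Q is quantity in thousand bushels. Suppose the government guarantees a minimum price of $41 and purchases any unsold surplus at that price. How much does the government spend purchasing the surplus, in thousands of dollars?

Rearranging demand gives Qd = 377 - 8P. Without the control the market clears where 377 - 8P = 2P - 13, i.e. P* = 39 and Q* = 65.
The floor of 41 is above the equilibrium price 39, so it binds.
At P = 41: Qd = 377 - 8·41 = 49 and Qs = 2·41 - 13 = 69.
Surplus = Qs - Qd = 20.
Government expenditure = surplus × support price = 20 × 41 = 820.

820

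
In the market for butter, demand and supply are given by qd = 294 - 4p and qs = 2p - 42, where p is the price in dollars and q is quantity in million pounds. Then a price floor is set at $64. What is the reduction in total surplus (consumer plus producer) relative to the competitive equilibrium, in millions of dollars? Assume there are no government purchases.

Without the control the market clears where 294 - 4p = 2p - 42, i.e. p* = 56 and q* = 70.
Because the floor (64) lies above the market-clearing price, it is binding.
At p = 64: qd = 294 - 4·64 = 38 and qs = 2·64 - 42 = 86.
Quantity traded falls to 38. At q = 38 the demand price is (294 - 38)/4 = 64 and the supply price is (42 + 38)/2 = 40.
Deadweight loss = ½ · (64 - 40) · (70 - 38) = ½ · 24 · 32 = 384.

384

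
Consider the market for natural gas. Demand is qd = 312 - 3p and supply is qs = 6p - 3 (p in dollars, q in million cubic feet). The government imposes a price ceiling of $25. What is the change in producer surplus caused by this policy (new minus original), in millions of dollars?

-1770

Without the control the market clears where 312 - 3p = 6p - 3, i.e. p* = 35 and q* = 207.
Because the ceiling (25) lies below the market-clearing price, it is binding.
At p = 25: qd = 312 - 3·25 = 237 and qs = 6·25 - 3 = 147.
Producer surplus without the control is ½ · (35 - 0.5) · 207 = 3570.75.
With the ceiling, producers sell 147 units at 25, so PS = ½ · (25 - 0.5) · 147 = 1800.75.
Change in producer surplus = 1800.75 - 3570.75 = -1770.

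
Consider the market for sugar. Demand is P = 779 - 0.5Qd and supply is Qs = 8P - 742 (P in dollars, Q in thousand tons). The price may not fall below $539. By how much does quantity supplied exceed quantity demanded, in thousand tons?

Rearranging demand gives Qd = 1558 - 2P. Without the control the market clears where 1558 - 2P = 8P - 742, i.e. P* = 230 and Q* = 1098.
Because the floor (539) lies above the market-clearing price, it is binding.
At P = 539: Qd = 1558 - 2·539 = 480 and Qs = 8·539 - 742 = 3570.
Surplus = Qs - Qd = 3570 - 480 = 3090.

3090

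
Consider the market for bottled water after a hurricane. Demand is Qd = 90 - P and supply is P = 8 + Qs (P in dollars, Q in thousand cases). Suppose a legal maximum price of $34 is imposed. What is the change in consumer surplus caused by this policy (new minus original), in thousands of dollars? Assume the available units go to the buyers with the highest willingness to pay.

277.5

Rearranging supply gives Qs = P - 8. Equilibrium: 90 - P = P - 8, so 98 = 2P and P* = 49, Q* = 41.
Since 34 < 49, the ceiling is binding.
At P = 34: Qd = 90 - 34 = 56 and Qs = 34 - 8 = 26.
Consumer surplus without the control is ½ · (90 - 49) · 41 = 840.5.
With the ceiling, 26 units are sold at 34 (assume they go to the highest-value buyers). The demand price at Q = 26 is 64, so CS = ½ · [(90 - 34) + (64 - 34)] · 26 = 1118.
Change in consumer surplus = 1118 - 840.5 = 277.5.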